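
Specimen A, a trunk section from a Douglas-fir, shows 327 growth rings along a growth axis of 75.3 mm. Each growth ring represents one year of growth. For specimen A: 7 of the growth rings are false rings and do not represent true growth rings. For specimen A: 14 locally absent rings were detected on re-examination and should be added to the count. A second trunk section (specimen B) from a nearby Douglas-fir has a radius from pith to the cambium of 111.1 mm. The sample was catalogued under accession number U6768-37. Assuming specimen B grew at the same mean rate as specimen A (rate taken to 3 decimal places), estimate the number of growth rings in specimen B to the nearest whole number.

Specimen A: true growth ring count = 327 − 7 + 14 = 334.
A: Mean rate = 75.3 mm / 334 years ≈ 0.225 mm/year.
B spans 111.1 / 0.225 = 493.78 years ≈ 494 growth rings.

494 growth rings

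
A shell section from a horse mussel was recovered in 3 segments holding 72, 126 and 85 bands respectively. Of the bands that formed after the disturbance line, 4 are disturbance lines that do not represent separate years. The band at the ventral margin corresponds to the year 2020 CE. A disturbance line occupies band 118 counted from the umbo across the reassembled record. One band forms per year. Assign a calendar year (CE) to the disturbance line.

Total bands = 72 + 126 + 85 = 283.
283 − 118 = 165 bands lie beyond the disturbance line toward the ventral margin.
Removing the 4 false bands leaves 165 − 4 = 161 true bands beyond the disturbance line.
Counting back 161 years from 2020 CE places the disturbance line in 2020 − 161 = 1859 CE.

1859 CE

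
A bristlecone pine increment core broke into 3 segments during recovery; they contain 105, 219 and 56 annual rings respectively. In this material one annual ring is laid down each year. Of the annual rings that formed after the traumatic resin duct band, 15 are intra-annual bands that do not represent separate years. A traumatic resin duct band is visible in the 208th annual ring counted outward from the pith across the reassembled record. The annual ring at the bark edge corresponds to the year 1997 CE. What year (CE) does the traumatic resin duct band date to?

Total annual rings = 105 + 219 + 56 = 380.
The traumatic resin duct band sits at annual ring 208 from the pith, so 380 − 208 = 172 annual rings formed after it.
172 − 15 false = 157 true annual rings after the traumatic resin duct band.
1997 − 157 = 1840 CE.

1840 CE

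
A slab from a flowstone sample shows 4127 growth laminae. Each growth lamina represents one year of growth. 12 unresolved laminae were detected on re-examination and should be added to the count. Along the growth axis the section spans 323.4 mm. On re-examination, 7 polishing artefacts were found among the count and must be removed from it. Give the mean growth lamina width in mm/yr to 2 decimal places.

0.08 mm/yr

After corrections the count is 4127 − 7 + 12 = 4132 growth laminae.
Mean rate = 323.4 mm / 4132 years ≈ 0.08 mm/yr.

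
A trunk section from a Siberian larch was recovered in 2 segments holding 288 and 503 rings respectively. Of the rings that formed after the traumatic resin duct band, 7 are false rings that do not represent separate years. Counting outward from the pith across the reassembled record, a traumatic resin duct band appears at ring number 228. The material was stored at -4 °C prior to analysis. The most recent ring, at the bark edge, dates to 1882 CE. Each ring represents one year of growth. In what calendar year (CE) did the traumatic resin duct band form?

Total rings = 288 + 503 = 791.
Between ring 228 and the bark edge there are 791 − 228 = 563 rings.
Excluding 7 false rings: 563 − 7 = 556.
The ring at the bark edge is 1882 CE, so the traumatic resin duct band dates to 1882 − 556 = 1326 CE.

1326 CE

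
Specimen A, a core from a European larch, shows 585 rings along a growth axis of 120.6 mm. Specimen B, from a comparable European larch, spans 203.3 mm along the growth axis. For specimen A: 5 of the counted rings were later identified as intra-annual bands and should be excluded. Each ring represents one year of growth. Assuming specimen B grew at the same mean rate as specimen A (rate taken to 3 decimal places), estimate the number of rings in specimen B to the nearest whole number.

977 rings

Specimen A: after corrections the count is 585 − 5 = 580 rings.
A: 120.6 mm over 580 years gives 120.6 / 580 ≈ 0.208 mm/yr.
B spans 203.3 / 0.208 = 977.40 years ≈ 977 rings.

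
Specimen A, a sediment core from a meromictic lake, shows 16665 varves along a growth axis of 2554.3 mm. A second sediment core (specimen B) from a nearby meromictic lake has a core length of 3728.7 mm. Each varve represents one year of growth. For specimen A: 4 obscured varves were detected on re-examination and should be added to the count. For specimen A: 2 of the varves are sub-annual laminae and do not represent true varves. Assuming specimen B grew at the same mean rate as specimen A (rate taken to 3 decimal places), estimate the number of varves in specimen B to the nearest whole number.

24371 varves

Specimen A: true varve count = 16665 − 2 + 4 = 16667.
A: Mean rate = 2554.3 mm / 16667 years ≈ 0.153 mm/yr.
For B, 3728.7 / 0.153 = 24370.59 years ≈ 24371 varves.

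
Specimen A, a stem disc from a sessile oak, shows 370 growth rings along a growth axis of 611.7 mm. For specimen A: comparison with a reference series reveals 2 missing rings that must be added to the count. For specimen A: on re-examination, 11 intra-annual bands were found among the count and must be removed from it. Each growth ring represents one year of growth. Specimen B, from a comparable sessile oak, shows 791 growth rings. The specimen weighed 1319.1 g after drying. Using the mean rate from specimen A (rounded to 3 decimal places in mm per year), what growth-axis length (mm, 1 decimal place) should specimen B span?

Specimen A: true growth ring count = 370 − 11 + 2 = 361.
A: 611.7 mm over 361 years gives 611.7 / 361 ≈ 1.694 mm per year.
B's length ≈ 1.694 × 791 = 1340.0 mm.

1340.0 mm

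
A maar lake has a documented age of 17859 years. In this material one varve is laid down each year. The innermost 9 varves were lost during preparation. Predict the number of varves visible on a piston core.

One varve per year gives 17859 varves over 17859 years.
Less the 9 uncaptured varves: 17859 − 9 = 17850.

17850 varves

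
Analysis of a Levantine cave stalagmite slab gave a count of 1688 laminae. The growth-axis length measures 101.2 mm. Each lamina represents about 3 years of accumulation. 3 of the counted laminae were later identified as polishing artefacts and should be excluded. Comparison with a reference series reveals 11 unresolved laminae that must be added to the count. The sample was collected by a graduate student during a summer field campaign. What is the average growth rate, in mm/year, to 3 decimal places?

Correcting the raw count gives 1688 − 3 + 11 = 1696 true laminae.
1696 laminae at 3 years each span 1696 × 3 = 5088 years.
Mean rate = 101.2 mm / 5088 years ≈ 0.020 mm/year.

0.020 mm/year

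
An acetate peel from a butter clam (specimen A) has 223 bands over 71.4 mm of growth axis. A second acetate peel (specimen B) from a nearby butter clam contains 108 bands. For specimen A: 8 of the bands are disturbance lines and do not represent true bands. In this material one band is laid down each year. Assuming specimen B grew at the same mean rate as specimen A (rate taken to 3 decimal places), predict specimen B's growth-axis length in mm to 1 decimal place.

35.9 mm

Specimen A: true band count = 223 − 8 = 215.
A: Extension rate ≈ 71.4 / 215 = 0.332 mm/year.
Length of B = 0.332 × 108 = 35.9 mm.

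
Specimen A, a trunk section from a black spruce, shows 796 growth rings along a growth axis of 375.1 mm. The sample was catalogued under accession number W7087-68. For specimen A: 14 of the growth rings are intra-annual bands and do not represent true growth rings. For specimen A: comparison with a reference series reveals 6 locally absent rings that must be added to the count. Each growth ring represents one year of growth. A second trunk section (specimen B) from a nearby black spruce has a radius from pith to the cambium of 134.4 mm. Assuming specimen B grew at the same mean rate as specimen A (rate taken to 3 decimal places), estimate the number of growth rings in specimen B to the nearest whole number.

282 growth rings

Specimen A: true growth ring count = 796 − 14 + 6 = 788.
A: Mean rate = 375.1 mm / 788 years ≈ 0.476 mm/yr.
For B, 134.4 / 0.476 = 282.35 years ≈ 282 growth rings.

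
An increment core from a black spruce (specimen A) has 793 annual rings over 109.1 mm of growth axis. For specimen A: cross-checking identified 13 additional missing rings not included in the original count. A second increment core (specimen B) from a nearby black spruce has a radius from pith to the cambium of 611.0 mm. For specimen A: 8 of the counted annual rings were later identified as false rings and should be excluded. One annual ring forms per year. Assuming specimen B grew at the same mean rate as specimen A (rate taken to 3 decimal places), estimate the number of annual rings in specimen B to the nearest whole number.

Specimen A: correcting the raw count gives 793 − 8 + 13 = 798 true annual rings.
A: Mean rate = 109.1 mm / 798 years ≈ 0.137 mm/year.
B spans 611.0 / 0.137 = 4459.85 years ≈ 4460 annual rings.

4460 annual rings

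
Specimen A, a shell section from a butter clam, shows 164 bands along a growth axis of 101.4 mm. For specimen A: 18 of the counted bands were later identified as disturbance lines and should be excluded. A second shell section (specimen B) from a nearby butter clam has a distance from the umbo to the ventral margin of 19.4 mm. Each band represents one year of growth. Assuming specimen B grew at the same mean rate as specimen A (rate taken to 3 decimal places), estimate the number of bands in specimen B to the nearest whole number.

28 bands

Specimen A: adjusted count: 164 − 18 = 146 bands.
A: Mean rate = 101.4 mm / 146 years ≈ 0.695 mm/yr.
Specimen B: 19.4 mm / 0.695 mm per year = 27.91 years ≈ 28 bands.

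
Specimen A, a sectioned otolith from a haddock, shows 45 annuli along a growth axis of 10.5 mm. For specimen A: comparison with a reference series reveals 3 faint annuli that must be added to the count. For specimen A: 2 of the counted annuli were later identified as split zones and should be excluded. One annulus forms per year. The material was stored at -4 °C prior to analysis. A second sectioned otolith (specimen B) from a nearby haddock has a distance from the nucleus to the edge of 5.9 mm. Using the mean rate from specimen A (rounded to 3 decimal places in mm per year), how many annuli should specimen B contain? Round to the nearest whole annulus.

Specimen A: adjusted count: 45 − 2 + 3 = 46 annuli.
A: Mean rate = 10.5 mm / 46 years ≈ 0.228 mm/yr.
B spans 5.9 / 0.228 = 25.88 years ≈ 26 annuli.

26 annuli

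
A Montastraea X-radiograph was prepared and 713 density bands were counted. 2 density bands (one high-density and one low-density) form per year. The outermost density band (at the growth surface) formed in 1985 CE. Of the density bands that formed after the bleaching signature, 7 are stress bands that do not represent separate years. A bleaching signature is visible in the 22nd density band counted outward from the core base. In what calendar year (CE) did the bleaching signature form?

Between density band 22 and the growth surface there are 713 − 22 = 691 density bands.
691 − 7 false = 684 true density bands after the bleaching signature.
684 density bands at 2 per year is 684 / 2 = 342 years.
The density band at the growth surface is 1985 CE, so the bleaching signature dates to 1985 − 342 = 1643 CE.

1643 CE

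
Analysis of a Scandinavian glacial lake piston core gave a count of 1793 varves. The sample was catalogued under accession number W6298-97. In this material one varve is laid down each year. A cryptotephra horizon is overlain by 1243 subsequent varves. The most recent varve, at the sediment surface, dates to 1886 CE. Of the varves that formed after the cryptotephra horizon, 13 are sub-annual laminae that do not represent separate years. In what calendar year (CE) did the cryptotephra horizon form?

1243 varves formed after the cryptotephra horizon.
1243 − 13 false = 1230 true varves after the cryptotephra horizon.
1886 − 1230 = 656 CE.

656 CE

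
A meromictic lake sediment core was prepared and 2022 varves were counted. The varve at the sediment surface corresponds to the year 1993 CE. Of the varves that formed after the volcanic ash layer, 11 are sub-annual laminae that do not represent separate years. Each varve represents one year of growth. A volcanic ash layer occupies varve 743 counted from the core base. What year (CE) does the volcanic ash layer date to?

Between varve 743 and the sediment surface there are 2022 − 743 = 1279 varves.
1279 − 11 false = 1268 true varves after the volcanic ash layer.
Counting back 1268 years from 1993 CE places the volcanic ash layer in 1993 − 1268 = 725 CE.

725 CE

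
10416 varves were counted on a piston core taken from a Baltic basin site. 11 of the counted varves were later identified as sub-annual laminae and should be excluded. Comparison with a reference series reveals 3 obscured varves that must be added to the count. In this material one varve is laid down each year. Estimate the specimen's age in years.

Adjusted count: 10416 − 11 + 3 = 10408 varves.
One varve per year makes the duration 10408 years.

10408 yr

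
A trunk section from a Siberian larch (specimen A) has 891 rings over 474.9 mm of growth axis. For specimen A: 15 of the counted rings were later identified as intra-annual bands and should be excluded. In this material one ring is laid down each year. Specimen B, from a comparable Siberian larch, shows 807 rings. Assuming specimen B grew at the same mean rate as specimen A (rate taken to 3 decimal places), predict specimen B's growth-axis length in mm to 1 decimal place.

Specimen A: correcting the raw count gives 891 − 15 = 876 true rings.
A: Mean rate = 474.9 mm / 876 years ≈ 0.542 mm/yr.
Length of B = 0.542 × 807 = 437.4 mm.

437.4 mm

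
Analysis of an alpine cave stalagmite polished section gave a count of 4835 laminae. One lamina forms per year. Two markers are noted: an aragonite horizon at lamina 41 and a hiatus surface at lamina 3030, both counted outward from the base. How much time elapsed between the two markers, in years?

The two markers are separated by 3030 − 41 = 2989 laminae.
That is 2989 years at one lamina per year.

2989 years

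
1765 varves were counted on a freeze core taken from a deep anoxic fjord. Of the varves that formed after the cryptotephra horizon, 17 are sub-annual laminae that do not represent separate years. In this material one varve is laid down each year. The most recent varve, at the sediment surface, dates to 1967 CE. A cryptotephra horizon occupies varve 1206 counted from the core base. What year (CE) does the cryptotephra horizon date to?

1425 CE

1765 − 1206 = 559 varves lie beyond the cryptotephra horizon toward the sediment surface.
Removing the 17 false varves leaves 559 − 17 = 542 true varves beyond the cryptotephra horizon.
The varve at the sediment surface is 1967 CE, so the cryptotephra horizon dates to 1967 − 542 = 1425 CE.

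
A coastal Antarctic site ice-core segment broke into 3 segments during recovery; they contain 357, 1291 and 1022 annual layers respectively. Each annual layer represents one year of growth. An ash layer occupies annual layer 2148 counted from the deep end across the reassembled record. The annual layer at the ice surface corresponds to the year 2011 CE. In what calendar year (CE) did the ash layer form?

1489 CE

Total annual layers = 357 + 1291 + 1022 = 2670.
The ash layer sits at annual layer 2148 from the deep end, so 2670 − 2148 = 522 annual layers formed after it.
The annual layer at the ice surface is 2011 CE, so the ash layer dates to 2011 − 522 = 1489 CE.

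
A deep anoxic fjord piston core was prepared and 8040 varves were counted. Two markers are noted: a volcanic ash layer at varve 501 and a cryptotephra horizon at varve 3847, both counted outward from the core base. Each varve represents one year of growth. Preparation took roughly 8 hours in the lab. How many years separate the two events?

Separation: 3847 − 501 = 3346 varves.
One varve per year makes the interval 3346 years.

3346 years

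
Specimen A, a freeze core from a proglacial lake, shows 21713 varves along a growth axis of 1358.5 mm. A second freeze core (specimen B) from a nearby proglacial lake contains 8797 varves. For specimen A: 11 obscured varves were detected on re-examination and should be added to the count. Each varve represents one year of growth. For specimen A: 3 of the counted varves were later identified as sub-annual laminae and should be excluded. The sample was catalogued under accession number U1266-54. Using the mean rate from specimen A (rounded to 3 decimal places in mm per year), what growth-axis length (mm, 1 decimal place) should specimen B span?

Specimen A: after corrections the count is 21713 − 3 + 11 = 21721 varves.
A: 1358.5 mm over 21721 years gives 1358.5 / 21721 ≈ 0.063 mm/year.
For B, 0.063 mm/year × 8797 years = 554.2 mm.

554.2 mm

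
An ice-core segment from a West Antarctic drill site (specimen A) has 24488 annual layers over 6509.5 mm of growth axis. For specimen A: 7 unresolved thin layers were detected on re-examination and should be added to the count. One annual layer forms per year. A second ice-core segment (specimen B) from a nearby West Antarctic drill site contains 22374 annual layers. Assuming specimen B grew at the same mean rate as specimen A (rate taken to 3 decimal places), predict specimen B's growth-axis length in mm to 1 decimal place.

Specimen A: correcting the raw count gives 24488 + 7 = 24495 true annual layers.
A: Extension rate ≈ 6509.5 / 24495 = 0.266 mm/yr.
For B, 0.266 mm/year × 22374 years = 5951.5 mm.

5951.5 mm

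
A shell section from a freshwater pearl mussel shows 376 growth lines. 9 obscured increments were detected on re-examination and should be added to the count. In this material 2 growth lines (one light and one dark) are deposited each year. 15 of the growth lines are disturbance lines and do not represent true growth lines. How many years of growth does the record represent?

185 yr

True growth line count = 376 − 15 + 9 = 370.
Dividing by 2 growth lines per year: 370 / 2 = 185 years.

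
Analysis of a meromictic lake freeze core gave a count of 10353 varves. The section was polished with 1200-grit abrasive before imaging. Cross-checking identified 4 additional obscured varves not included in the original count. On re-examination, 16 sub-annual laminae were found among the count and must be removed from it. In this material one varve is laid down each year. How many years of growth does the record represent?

10341 years

Correcting the raw count gives 10353 − 16 + 4 = 10341 true varves.
At one varve per year, that is 10341 years.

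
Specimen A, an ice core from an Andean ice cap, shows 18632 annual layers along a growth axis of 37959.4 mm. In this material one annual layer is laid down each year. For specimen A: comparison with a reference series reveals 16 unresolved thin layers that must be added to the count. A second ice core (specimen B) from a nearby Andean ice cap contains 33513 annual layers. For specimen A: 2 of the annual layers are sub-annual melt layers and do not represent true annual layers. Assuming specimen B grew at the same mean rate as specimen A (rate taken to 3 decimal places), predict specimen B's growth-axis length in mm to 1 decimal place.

Specimen A: adjusted count: 18632 − 2 + 16 = 18646 annual layers.
A: Mean rate = 37959.4 mm / 18646 years ≈ 2.036 mm/year.
For B, 2.036 mm/year × 33513 years = 68232.5 mm.

68232.5 mm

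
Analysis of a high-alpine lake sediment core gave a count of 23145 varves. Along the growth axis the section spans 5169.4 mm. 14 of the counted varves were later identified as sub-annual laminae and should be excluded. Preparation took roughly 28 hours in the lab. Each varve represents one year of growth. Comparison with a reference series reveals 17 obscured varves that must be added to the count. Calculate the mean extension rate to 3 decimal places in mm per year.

After corrections the count is 23145 − 14 + 17 = 23148 varves.
Extension rate ≈ 5169.4 / 23148 = 0.223 mm per year.

0.223 mm per year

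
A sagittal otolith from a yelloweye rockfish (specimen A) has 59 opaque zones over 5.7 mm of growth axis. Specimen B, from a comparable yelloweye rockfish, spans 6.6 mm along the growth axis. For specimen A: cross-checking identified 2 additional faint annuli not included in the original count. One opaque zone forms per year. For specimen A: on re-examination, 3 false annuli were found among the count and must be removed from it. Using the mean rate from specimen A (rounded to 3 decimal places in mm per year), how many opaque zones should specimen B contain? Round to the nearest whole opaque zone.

Specimen A: correcting the raw count gives 59 − 3 + 2 = 58 true opaque zones.
A: 5.7 mm over 58 years gives 5.7 / 58 ≈ 0.098 mm/yr.
Specimen B: 6.6 mm / 0.098 mm per year = 67.35 years ≈ 67 opaque zones.

67 opaque zones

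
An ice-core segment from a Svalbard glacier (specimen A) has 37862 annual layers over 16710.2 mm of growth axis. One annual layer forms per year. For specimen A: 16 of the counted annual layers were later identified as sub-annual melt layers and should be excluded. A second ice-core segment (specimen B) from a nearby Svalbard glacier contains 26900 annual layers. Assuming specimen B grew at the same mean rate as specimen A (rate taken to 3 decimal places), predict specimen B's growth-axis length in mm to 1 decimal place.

Specimen A: after corrections the count is 37862 − 16 = 37846 annual layers.
A: Extension rate ≈ 16710.2 / 37846 = 0.442 mm/yr.
B's length ≈ 0.442 × 26900 = 11889.8 mm.

11889.8 mm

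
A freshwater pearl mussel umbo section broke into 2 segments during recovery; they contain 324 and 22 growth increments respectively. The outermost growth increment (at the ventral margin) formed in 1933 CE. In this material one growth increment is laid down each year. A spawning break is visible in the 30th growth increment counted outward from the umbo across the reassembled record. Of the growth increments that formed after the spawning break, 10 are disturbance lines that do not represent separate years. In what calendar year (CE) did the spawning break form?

1627 CE

Total growth increments = 324 + 22 = 346.
The spawning break sits at growth increment 30 from the umbo, so 346 − 30 = 316 growth increments formed after it.
Removing the 10 false growth increments leaves 316 − 10 = 306 true growth increments beyond the spawning break.
Counting back 306 years from 1933 CE places the spawning break in 1933 − 306 = 1627 CE.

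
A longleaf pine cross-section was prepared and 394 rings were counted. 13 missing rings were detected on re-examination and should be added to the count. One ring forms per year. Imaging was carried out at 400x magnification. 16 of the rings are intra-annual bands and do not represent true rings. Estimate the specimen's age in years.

391 yr

True ring count = 394 − 16 + 13 = 391.
With a one-to-one ring periodicity this is 391 years.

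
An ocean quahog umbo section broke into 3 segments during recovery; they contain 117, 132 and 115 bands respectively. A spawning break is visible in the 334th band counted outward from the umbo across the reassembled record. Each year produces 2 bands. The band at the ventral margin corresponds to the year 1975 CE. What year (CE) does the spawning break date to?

Total bands = 117 + 132 + 115 = 364.
The spawning break sits at band 334 from the umbo, so 364 − 334 = 30 bands formed after it.
Dividing by 2 bands per year: 30 / 2 = 15 years.
1975 − 15 = 1960 CE.

1960 CE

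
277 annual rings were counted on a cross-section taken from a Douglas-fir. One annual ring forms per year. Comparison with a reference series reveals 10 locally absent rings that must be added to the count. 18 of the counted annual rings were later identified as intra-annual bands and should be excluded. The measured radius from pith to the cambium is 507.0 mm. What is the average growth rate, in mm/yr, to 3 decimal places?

1.885 mm/yr

After corrections the count is 277 − 18 + 10 = 269 annual rings.
507.0 mm over 269 years gives 507.0 / 269 ≈ 1.885 mm/yr.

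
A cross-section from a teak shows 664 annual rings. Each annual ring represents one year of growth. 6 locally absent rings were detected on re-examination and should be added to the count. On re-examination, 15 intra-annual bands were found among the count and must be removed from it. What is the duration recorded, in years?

655 years

True annual ring count = 664 − 15 + 6 = 655.
At one annual ring per year, that is 655 years.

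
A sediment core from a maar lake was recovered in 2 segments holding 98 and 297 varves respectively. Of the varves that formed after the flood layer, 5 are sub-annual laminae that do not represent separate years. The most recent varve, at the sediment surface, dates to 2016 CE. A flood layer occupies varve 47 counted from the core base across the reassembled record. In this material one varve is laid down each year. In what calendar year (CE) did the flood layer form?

1673 CE

Total varves = 98 + 297 = 395.
395 − 47 = 348 varves lie beyond the flood layer toward the sediment surface.
Excluding 5 false varves: 348 − 5 = 343.
Counting back 343 years from 2016 CE places the flood layer in 2016 − 343 = 1673 CE.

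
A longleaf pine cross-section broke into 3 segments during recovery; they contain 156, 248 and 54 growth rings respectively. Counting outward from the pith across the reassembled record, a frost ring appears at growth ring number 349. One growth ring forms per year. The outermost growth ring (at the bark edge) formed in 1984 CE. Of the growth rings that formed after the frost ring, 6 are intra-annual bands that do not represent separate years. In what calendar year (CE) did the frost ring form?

1881 CE

Total growth rings = 156 + 248 + 54 = 458.
Between growth ring 349 and the bark edge there are 458 − 349 = 109 growth rings.
Excluding 6 false growth rings: 109 − 6 = 103.
The growth ring at the bark edge is 1984 CE, so the frost ring dates to 1984 − 103 = 1881 CE.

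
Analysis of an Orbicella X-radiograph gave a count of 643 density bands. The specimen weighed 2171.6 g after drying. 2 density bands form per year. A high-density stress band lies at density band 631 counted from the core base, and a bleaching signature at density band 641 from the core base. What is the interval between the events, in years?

5 years

641 − 631 = 10 density bands lie between the two events.
With 2 density bands per year, 10 / 2 = 5 years.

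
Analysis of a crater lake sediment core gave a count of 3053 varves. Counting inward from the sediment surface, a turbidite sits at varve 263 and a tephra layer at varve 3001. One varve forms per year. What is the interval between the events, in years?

2738 yr

Separation: 3001 − 263 = 2738 varves.
That is 2738 years at one varve per year.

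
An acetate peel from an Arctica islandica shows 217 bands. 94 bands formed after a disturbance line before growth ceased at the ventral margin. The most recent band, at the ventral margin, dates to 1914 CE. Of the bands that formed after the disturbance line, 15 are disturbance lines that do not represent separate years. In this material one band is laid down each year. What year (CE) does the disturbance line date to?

1835 CE

94 bands post-date the disturbance line.
Excluding 15 false bands: 94 − 15 = 79.
Counting back 79 years from 1914 CE places the disturbance line in 1914 − 79 = 1835 CE.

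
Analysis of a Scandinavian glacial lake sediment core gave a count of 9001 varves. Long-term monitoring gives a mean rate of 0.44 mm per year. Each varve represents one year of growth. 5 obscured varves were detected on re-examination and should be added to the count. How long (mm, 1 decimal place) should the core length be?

Adjusted count: 9001 + 5 = 9006 varves.
Length ≈ 0.44 × 9006 = 3962.6 mm.

3962.6 mm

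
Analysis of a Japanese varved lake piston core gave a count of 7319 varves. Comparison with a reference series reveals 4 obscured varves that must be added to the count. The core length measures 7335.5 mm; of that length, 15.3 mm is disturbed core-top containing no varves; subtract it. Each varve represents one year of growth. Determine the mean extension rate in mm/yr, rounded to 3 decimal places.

1.000 mm/yr

True varve count = 7319 + 4 = 7323.
Removing the 15.3 mm offcut leaves 7335.5 − 15.3 = 7320.2 mm.
Mean rate = 7320.2 mm / 7323 years ≈ 1.000 mm/yr.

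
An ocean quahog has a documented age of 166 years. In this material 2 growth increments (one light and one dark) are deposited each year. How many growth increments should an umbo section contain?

Expected growth increments: 166 × 2 = 332.
So 332 growth increments should be present.

332 growth increments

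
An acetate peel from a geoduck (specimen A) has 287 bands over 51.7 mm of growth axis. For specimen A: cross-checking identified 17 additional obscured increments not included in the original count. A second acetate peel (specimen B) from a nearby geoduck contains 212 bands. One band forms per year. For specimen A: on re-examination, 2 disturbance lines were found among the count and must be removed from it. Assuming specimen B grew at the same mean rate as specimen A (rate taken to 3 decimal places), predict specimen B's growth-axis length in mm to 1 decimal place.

36.3 mm

Specimen A: correcting the raw count gives 287 − 2 + 17 = 302 true bands.
A: 51.7 mm over 302 years gives 51.7 / 302 ≈ 0.171 mm per year.
B's length ≈ 0.171 × 212 = 36.3 mm.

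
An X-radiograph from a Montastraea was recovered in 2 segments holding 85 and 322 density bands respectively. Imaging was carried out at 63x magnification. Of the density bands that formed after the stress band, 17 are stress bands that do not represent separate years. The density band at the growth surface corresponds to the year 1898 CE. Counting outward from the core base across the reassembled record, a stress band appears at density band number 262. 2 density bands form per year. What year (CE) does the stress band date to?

Total density bands = 85 + 322 = 407.
Between density band 262 and the growth surface there are 407 − 262 = 145 density bands.
Removing the 17 false density bands leaves 145 − 17 = 128 true density bands beyond the stress band.
With 2 density bands per year, 128 / 2 = 64 years.
1898 − 64 = 1834 CE.

1834 CE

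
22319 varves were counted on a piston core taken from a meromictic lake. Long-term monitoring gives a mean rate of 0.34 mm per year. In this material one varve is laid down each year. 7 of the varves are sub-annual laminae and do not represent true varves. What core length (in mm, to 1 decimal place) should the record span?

Adjusted count: 22319 − 7 = 22312 varves.
Length ≈ 0.34 × 22312 = 7586.1 mm.

7586.1 mm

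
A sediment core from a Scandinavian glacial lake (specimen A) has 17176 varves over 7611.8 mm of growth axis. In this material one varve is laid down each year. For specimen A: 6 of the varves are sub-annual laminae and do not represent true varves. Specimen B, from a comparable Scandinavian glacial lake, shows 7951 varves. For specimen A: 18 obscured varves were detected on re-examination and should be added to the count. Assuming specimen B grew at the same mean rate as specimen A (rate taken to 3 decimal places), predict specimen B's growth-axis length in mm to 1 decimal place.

3522.3 mm

Specimen A: after corrections the count is 17176 − 6 + 18 = 17188 varves.
A: Mean rate = 7611.8 mm / 17188 years ≈ 0.443 mm/year.
B's length ≈ 0.443 × 7951 = 3522.3 mm.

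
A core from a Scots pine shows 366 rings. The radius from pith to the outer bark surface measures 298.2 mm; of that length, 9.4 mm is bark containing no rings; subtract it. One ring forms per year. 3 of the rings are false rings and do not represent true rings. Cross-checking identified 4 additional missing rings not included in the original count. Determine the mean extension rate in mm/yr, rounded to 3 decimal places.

Correcting the raw count gives 366 − 3 + 4 = 367 true rings.
The growth record spans 298.2 − 9.4 = 288.8 mm.
Mean rate = 288.8 mm / 367 years ≈ 0.787 mm/yr.

0.787 mm/yr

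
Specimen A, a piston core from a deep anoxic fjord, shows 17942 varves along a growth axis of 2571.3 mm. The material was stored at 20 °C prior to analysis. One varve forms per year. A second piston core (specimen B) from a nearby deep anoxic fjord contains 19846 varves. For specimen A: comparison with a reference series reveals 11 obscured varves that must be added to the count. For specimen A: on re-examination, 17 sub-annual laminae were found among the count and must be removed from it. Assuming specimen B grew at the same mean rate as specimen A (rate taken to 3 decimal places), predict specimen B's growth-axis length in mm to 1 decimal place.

2838.0 mm

Specimen A: true varve count = 17942 − 17 + 11 = 17936.
A: Mean rate = 2571.3 mm / 17936 years ≈ 0.143 mm/yr.
For B, 0.143 mm/year × 19846 years = 2838.0 mm.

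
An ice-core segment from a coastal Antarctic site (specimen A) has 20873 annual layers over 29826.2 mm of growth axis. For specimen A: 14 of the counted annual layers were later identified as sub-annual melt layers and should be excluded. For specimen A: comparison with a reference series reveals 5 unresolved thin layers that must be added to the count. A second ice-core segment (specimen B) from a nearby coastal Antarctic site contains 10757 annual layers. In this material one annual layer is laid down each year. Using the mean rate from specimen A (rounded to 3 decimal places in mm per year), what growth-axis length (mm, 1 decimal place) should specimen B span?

Specimen A: true annual layer count = 20873 − 14 + 5 = 20864.
A: 29826.2 mm over 20864 years gives 29826.2 / 20864 ≈ 1.430 mm per year.
B's length ≈ 1.430 × 10757 = 15382.5 mm.

15382.5 mm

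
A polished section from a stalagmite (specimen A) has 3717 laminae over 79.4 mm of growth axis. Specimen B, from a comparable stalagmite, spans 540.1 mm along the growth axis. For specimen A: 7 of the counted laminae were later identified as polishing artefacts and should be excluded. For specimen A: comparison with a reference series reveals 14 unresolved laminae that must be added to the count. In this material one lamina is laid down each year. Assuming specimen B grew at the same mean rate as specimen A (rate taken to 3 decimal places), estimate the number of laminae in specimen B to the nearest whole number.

Specimen A: true lamina count = 3717 − 7 + 14 = 3724.
A: Extension rate ≈ 79.4 / 3724 = 0.021 mm per year.
Specimen B: 540.1 mm / 0.021 mm per year = 25719.05 years ≈ 25719 laminae.

25719 laminae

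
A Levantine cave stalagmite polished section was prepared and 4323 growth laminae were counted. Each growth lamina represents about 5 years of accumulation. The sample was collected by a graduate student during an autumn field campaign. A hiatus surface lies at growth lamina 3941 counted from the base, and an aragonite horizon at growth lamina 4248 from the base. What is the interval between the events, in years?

The two markers are separated by 4248 − 3941 = 307 growth laminae.
Multiplying by 5 years per growth lamina: 307 × 5 = 1535 years.

1535 yr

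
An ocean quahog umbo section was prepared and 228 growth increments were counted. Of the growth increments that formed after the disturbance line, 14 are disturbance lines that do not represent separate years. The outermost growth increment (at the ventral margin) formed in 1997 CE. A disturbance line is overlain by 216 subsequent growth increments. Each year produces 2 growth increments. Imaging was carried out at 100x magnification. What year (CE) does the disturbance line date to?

216 growth increments formed after the disturbance line.
Excluding 14 false growth increments: 216 − 14 = 202.
Dividing by 2 growth increments per year: 202 / 2 = 101 years.
Counting back 101 years from 1997 CE places the disturbance line in 1997 − 101 = 1896 CE.

1896 CE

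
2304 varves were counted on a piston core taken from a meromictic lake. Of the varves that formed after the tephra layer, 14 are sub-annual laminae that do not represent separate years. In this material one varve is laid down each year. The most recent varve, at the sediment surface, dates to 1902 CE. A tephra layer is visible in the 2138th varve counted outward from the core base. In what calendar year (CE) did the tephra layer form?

2304 − 2138 = 166 varves lie beyond the tephra layer toward the sediment surface.
166 − 14 false = 152 true varves after the tephra layer.
1902 − 152 = 1750 CE.

1750 CE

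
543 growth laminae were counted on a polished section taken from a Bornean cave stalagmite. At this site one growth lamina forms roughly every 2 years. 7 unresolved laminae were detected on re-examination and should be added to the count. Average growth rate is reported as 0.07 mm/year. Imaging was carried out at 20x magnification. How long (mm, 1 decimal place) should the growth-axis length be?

Correcting the raw count gives 543 + 7 = 550 true growth laminae.
At 2 years per growth lamina, 550 × 2 = 1100 years.
1100 years at 0.07 mm/year gives 0.07 × 1100 = 77.0 mm.

77.0 mm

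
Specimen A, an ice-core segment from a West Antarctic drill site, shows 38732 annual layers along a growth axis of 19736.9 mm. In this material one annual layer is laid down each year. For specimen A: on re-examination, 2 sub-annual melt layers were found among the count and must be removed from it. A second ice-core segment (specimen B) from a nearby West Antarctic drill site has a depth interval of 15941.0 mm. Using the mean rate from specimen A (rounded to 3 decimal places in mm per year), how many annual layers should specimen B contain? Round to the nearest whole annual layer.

Specimen A: after corrections the count is 38732 − 2 = 38730 annual layers.
A: Mean rate = 19736.9 mm / 38730 years ≈ 0.510 mm/year.
Specimen B: 15941.0 mm / 0.510 mm per year = 31256.86 years ≈ 31257 annual layers.

31257 annual layers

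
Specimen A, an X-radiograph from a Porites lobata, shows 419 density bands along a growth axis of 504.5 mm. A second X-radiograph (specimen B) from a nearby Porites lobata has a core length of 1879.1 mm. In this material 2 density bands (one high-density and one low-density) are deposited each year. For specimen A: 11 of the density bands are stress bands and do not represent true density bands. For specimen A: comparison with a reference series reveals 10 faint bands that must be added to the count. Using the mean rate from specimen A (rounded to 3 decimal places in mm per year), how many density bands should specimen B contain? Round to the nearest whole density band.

Specimen A: correcting the raw count gives 419 − 11 + 10 = 418 true density bands.
Specimen A: 418 density bands at 2 per year is 418 / 2 = 209 years.
A: Mean rate = 504.5 mm / 209 years ≈ 2.414 mm/yr.
For B, 1879.1 / 2.414 = 778.42 years; at 2 density bands per year that is 778.42 × 2 ≈ 1557 density bands.

1557 density bands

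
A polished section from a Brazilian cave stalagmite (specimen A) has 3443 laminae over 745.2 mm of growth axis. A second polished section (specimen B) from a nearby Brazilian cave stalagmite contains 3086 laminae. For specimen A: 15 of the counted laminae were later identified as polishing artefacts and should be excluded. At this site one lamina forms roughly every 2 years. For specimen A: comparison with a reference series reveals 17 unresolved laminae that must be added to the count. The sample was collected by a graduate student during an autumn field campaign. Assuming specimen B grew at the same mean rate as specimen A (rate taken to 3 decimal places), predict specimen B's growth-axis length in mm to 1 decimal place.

Specimen A: adjusted count: 3443 − 15 + 17 = 3445 laminae.
Specimen A: multiplying by 2 years per lamina: 3445 × 2 = 6890 years.
A: 745.2 mm over 6890 years gives 745.2 / 6890 ≈ 0.108 mm/year.
Specimen B: 3086 laminae at 2 years each span 3086 × 2 = 6172 years. For B, 0.108 mm/year × 6172 years = 666.6 mm.

666.6 mm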